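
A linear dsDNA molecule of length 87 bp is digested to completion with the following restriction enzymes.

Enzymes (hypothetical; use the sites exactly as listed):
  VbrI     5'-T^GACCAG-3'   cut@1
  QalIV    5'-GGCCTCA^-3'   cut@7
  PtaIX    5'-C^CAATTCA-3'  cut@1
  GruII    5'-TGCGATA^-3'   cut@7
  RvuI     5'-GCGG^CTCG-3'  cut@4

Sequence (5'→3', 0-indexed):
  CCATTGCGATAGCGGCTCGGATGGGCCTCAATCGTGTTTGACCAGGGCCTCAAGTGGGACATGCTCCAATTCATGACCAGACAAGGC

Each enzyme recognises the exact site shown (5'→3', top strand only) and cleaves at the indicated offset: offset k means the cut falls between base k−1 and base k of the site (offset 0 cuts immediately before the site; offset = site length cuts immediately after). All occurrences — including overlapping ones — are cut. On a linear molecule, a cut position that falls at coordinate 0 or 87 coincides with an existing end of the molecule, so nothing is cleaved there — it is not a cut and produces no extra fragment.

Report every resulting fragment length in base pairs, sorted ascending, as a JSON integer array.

Site scan:
  VbrI TGACCAG/1: at [38, 73] ⇒ [39, 74]
  QalIV GGCCTCA/7: at [23, 45] ⇒ [30, 52]
  PtaIX CCAATTCA/1: at [65] ⇒ [66]
  GruII TGCGATA/7: at [4] ⇒ [11]
  RvuI GCGGCTCG/4: at [11] ⇒ [15]

All cut coordinates (distinct, sorted): [11, 15, 30, 39, 52, 66, 74]

Fragment lengths:
  [0,11): 11 bp
  [11,15): 4 bp
  [15,30): 15 bp
  [30,39): 9 bp
  [39,52): 13 bp
  [52,66): 14 bp
  [66,74): 8 bp
  [74,87): 13 bp

[4,8,9,11,13,13,14,15]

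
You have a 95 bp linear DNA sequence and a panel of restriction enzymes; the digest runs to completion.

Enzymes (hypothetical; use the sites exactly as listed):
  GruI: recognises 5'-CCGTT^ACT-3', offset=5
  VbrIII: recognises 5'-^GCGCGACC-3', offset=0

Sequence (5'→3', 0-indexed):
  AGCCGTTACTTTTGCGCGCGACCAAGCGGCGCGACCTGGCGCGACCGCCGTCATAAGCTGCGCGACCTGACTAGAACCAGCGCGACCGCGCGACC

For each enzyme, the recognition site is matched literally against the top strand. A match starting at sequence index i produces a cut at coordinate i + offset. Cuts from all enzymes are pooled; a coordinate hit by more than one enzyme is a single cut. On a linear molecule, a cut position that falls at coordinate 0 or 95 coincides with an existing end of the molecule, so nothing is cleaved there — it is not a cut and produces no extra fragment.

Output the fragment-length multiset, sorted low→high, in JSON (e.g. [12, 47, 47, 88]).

Per-enzyme occurrences:
  GruI CCGTTACT/5: at [2] ⇒ [7]
  VbrIII GCGCGACC/0: at [15, 28, 38, 59, 79, 87] ⇒ [15, 28, 38, 59, 79, 87]

Pooled cuts: [7, 15, 28, 38, 59, 79, 87]

Fragment lengths:
  [0,7): 7 bp
  [7,15): 8 bp
  [15,28): 13 bp
  [28,38): 10 bp
  [38,59): 21 bp
  [59,79): 20 bp
  [79,87): 8 bp
  [87,95): 8 bp

[7,8,8,8,10,13,20,21]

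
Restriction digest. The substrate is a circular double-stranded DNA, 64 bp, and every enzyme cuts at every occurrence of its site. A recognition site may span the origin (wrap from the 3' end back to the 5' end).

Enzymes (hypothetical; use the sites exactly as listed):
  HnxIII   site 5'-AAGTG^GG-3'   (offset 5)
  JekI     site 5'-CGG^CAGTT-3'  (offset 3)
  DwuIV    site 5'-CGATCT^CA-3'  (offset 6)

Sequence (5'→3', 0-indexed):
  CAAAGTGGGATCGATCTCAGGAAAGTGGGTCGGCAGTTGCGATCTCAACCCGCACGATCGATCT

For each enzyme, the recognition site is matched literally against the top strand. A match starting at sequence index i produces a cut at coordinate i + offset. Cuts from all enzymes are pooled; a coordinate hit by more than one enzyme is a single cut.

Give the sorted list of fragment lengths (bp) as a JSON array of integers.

Per-enzyme occurrences:
  HnxIII (AAGTGGG, off=5): starts [2, 22] → cuts [7, 27]
  JekI (CGGCAGTT, off=3): starts [30] → cuts [33]
  DwuIV (CGATCTCA, off=6): starts [11, 39, 58] → cuts [0, 17, 45]

All cut coordinates (distinct, sorted): [0, 7, 17, 27, 33, 45]

Fragments:
  0→7: 7 bp
  7→17: 10 bp
  17→27: 10 bp
  27→33: 6 bp
  33→45: 12 bp
  45→0 (wrap): 64-45+0 = 19 bp

[6,7,10,10,12,19]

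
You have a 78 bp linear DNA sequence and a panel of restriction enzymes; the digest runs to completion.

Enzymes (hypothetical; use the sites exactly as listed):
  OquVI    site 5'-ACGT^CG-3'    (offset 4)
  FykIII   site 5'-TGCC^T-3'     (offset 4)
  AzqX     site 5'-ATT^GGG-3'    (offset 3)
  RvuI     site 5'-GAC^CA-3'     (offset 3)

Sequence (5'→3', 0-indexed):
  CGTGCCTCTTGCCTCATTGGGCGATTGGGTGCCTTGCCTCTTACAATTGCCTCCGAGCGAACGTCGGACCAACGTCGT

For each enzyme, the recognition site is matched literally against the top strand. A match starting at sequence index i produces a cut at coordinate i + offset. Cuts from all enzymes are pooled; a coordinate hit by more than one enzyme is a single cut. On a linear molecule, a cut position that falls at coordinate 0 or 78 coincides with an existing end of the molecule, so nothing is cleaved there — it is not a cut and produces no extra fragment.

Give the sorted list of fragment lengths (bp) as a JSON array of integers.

Site scan:
  OquVI (ACGTCG, off=4): starts [60, 71] → cuts [64, 75]
  FykIII (TGCCT, off=4): starts [2, 9, 29, 34, 47] → cuts [6, 13, 33, 38, 51]
  AzqX (ATTGGG, off=3): starts [15, 23] → cuts [18, 26]
  RvuI (GACCA, off=3): starts [66] → cuts [69]

Pooled cuts: [6, 13, 18, 26, 33, 38, 51, 64, 69, 75]

Fragment lengths:
  [0,6): 6 bp
  [6,13): 7 bp
  [13,18): 5 bp
  [18,26): 8 bp
  [26,33): 7 bp
  [33,38): 5 bp
  [38,51): 13 bp
  [51,64): 13 bp
  [64,69): 5 bp
  [69,75): 6 bp
  [75,78): 3 bp

[3,5,5,5,6,6,7,7,8,13,13]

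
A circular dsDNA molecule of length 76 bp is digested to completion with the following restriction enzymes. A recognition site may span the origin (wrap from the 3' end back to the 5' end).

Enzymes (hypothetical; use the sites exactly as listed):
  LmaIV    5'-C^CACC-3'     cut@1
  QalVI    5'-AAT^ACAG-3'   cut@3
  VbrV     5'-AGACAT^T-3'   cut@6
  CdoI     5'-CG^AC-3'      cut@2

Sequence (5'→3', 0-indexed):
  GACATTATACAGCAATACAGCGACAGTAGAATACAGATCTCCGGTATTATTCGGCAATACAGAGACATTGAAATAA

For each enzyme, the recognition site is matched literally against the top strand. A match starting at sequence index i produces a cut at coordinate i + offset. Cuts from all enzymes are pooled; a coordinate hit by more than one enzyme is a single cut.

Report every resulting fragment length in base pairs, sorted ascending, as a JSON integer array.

Site scan:
  LmaIV (CCACC, off=1): no sites
  QalVI (AATACAG, off=3): starts [13, 29, 55] → cuts [16, 32, 58]
  VbrV (AGACATT, off=6): starts [62, 75] → cuts [5, 68]
  CdoI (CGAC, off=2): starts [20] → cuts [22]

All cut coordinates (distinct, sorted): [5, 16, 22, 32, 58, 68]

Fragment lengths:
  5→16: 11 bp
  16→22: 6 bp
  22→32: 10 bp
  32→58: 26 bp
  58→68: 10 bp
  68→5 (wrap): 76-68+5 = 13 bp

[6,10,10,11,13,26]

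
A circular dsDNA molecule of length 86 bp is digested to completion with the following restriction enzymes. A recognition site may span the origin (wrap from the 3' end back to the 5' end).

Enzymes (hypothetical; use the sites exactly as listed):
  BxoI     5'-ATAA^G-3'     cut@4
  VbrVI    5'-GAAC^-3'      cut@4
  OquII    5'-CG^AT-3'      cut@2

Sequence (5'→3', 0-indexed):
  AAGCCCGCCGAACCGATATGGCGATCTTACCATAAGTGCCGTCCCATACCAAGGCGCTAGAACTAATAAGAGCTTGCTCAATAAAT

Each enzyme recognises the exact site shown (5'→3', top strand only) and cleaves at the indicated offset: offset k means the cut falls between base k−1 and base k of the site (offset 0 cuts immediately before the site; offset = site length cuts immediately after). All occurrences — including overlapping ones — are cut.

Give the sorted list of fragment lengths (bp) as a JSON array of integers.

Site scan:
  BxoI ATAAG/4: at [31, 65, 84] ⇒ [2, 35, 69]
  VbrVI GAAC/4: at [9, 59] ⇒ [13, 63]
  OquII CGAT/2: at [13, 21] ⇒ [15, 23]

Pooled cuts: [2, 13, 15, 23, 35, 63, 69]

Fragments:
  2→13: 11 bp
  13→15: 2 bp
  15→23: 8 bp
  23→35: 12 bp
  35→63: 28 bp
  63→69: 6 bp
  69→2 (wrap): 86-69+2 = 19 bp

[2,6,8,11,12,19,28]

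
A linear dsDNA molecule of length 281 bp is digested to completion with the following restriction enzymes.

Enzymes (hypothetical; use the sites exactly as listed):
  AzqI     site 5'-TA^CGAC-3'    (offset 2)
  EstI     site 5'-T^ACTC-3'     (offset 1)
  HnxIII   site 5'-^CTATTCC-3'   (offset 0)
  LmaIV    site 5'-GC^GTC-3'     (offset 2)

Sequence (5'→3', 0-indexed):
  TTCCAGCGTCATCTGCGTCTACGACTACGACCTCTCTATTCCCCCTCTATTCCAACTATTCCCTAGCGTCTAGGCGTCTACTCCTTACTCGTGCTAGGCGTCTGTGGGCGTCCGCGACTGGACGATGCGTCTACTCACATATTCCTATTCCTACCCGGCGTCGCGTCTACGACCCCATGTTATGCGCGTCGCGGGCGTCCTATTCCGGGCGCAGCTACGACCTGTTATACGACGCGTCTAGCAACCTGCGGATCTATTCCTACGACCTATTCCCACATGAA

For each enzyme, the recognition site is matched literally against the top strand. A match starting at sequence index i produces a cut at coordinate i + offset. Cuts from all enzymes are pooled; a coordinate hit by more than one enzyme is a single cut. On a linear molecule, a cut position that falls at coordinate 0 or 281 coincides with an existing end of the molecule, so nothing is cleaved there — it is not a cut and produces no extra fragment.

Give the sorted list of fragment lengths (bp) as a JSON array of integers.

[3,4,4,4,5,5,5,6,6,7,7,8,8,9,9,9,9,10,11,12,12,12,13,15,15,18,18,18,19]

Site scan:
  AzqI TACGAC/2: at [19, 25, 167, 215, 227, 260] ⇒ [21, 27, 169, 217, 229, 262]
  EstI TACTC/1: at [78, 85, 131] ⇒ [79, 86, 132]
  HnxIII CTATTCC/0: at [35, 46, 55, 144, 199, 253, 266] ⇒ [35, 46, 55, 144, 199, 253, 266]
  LmaIV GCGTC/2: at [5, 14, 65, 73, 97, 107, 126, 157, 162, 185, 194, 233] ⇒ [7, 16, 67, 75, 99, 109, 128, 159, 164, 187, 196, 235]

All cut coordinates (distinct, sorted): [7, 16, 21, 27, 35, 46, 55, 67, 75, 79, 86, 99, 109, 128, 132, 144, 159, 164, 169, 187, 196, 199, 217, 229, 235, 253, 262, 266]

Fragment lengths:
  [0,7): 7 bp
  [7,16): 9 bp
  [16,21): 5 bp
  [21,27): 6 bp
  [27,35): 8 bp
  [35,46): 11 bp
  [46,55): 9 bp
  [55,67): 12 bp
  [67,75): 8 bp
  [75,79): 4 bp
  [79,86): 7 bp
  [86,99): 13 bp
  [99,109): 10 bp
  [109,128): 19 bp
  [128,132): 4 bp
  [132,144): 12 bp
  [144,159): 15 bp
  [159,164): 5 bp
  [164,169): 5 bp
  [169,187): 18 bp
  [187,196): 9 bp
  [196,199): 3 bp
  [199,217): 18 bp
  [217,229): 12 bp
  [229,235): 6 bp
  [235,253): 18 bp
  [253,262): 9 bp
  [262,266): 4 bp
  [266,281): 15 bp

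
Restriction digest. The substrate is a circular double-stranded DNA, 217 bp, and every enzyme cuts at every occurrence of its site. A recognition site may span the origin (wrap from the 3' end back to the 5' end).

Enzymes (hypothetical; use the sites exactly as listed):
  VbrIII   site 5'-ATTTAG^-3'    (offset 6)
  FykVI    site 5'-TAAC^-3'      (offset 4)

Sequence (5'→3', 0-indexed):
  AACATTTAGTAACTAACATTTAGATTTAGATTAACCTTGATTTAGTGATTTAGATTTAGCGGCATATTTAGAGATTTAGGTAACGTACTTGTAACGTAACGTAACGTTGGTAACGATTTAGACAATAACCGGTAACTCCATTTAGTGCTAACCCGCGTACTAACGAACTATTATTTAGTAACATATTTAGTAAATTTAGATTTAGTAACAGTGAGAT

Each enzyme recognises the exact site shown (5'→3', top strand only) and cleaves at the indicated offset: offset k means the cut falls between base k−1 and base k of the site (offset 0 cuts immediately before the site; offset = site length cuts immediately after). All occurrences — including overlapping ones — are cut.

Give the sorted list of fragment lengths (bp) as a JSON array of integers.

[4,4,4,4,5,5,5,6,6,6,6,6,6,7,7,7,8,8,8,8,9,9,9,10,11,11,12,12,14]

Scan for sites:
  VbrIII (ATTTAG, off=6): starts [3, 17, 23, 39, 47, 53, 65, 73, 115, 139, 172, 184, 193, 199] → cuts [9, 23, 29, 45, 53, 59, 71, 79, 121, 145, 178, 190, 199, 205]
  FykVI (TAAC, off=4): starts [9, 13, 31, 80, 91, 96, 101, 110, 125, 132, 148, 160, 178, 205, 216] → cuts [3, 13, 17, 35, 84, 95, 100, 105, 114, 129, 136, 152, 164, 182, 209]

Pooled cuts: [3, 9, 13, 17, 23, 29, 35, 45, 53, 59, 71, 79, 84, 95, 100, 105, 114, 121, 129, 136, 145, 152, 164, 178, 182, 190, 199, 205, 209]

Fragments:
  3→9: 6 bp
  9→13: 4 bp
  13→17: 4 bp
  17→23: 6 bp
  23→29: 6 bp
  29→35: 6 bp
  35→45: 10 bp
  45→53: 8 bp
  53→59: 6 bp
  59→71: 12 bp
  71→79: 8 bp
  79→84: 5 bp
  84→95: 11 bp
  95→100: 5 bp
  100→105: 5 bp
  105→114: 9 bp
  114→121: 7 bp
  121→129: 8 bp
  129→136: 7 bp
  136→145: 9 bp
  145→152: 7 bp
  152→164: 12 bp
  164→178: 14 bp
  178→182: 4 bp
  182→190: 8 bp
  190→199: 9 bp
  199→205: 6 bp
  205→209: 4 bp
  209→3 (wrap): 217-209+3 = 11 bp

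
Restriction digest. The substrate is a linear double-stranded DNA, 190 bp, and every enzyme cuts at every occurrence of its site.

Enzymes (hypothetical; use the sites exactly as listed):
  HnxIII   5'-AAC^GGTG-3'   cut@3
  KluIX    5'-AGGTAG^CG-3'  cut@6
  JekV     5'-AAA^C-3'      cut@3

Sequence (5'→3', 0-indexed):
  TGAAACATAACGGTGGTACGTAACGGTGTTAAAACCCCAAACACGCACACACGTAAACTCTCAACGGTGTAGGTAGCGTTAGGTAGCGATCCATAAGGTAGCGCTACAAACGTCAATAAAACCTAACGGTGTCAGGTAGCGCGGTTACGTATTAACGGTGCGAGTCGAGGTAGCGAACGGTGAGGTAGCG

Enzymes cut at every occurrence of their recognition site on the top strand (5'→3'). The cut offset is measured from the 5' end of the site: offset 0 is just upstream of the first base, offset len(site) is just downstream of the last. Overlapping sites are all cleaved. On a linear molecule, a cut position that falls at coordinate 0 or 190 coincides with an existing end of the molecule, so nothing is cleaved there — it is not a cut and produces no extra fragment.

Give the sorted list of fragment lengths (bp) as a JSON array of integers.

[2,5,5,6,6,7,8,9,10,10,10,11,11,12,13,15,16,17,17]

Site scan:
  HnxIII (AACGGTG, off=3): starts [8, 21, 62, 124, 153, 175] → cuts [11, 24, 65, 127, 156, 178]
  KluIX (AGGTAGCG, off=6): starts [70, 80, 95, 133, 167, 182] → cuts [76, 86, 101, 139, 173, 188]
  JekV (AAAC, off=3): starts [2, 31, 38, 54, 107, 118] → cuts [5, 34, 41, 57, 110, 121]

All cut coordinates (distinct, sorted): [5, 11, 24, 34, 41, 57, 65, 76, 86, 101, 110, 121, 127, 139, 156, 173, 178, 188]

Fragments:
  [0,5): 5 bp
  [5,11): 6 bp
  [11,24): 13 bp
  [24,34): 10 bp
  [34,41): 7 bp
  [41,57): 16 bp
  [57,65): 8 bp
  [65,76): 11 bp
  [76,86): 10 bp
  [86,101): 15 bp
  [101,110): 9 bp
  [110,121): 11 bp
  [121,127): 6 bp
  [127,139): 12 bp
  [139,156): 17 bp
  [156,173): 17 bp
  [173,178): 5 bp
  [178,188): 10 bp
  [188,190): 2 bp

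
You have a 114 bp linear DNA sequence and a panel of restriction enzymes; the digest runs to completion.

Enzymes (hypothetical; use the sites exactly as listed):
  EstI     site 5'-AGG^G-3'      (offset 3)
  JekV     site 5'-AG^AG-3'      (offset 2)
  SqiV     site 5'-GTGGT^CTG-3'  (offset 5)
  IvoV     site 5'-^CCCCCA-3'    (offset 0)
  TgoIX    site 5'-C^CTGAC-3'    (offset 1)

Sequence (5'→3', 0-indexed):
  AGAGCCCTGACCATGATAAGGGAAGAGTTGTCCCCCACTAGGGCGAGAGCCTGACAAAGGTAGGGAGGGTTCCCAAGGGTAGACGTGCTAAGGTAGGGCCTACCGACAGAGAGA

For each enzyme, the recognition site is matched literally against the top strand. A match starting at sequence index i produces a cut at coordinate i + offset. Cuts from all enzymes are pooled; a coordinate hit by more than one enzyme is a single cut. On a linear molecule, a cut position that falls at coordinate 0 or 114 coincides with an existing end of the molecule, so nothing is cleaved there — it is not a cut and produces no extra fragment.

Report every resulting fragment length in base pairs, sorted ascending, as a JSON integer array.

Site scan:
  EstI AGGG/3: at [18, 39, 61, 65, 75, 94] ⇒ [21, 42, 64, 68, 78, 97]
  JekV AGAG/2: at [0, 23, 45, 107, 109] ⇒ [2, 25, 47, 109, 111]
  SqiV (GTGGTCTG, off=5): no sites
  IvoV CCCCCA/0: at [31] ⇒ [31]
  TgoIX CCTGAC/1: at [5, 49] ⇒ [6, 50]

Pooled cuts: [2, 6, 21, 25, 31, 42, 47, 50, 64, 68, 78, 97, 109, 111]

Fragments:
  [0,2): 2 bp
  [2,6): 4 bp
  [6,21): 15 bp
  [21,25): 4 bp
  [25,31): 6 bp
  [31,42): 11 bp
  [42,47): 5 bp
  [47,50): 3 bp
  [50,64): 14 bp
  [64,68): 4 bp
  [68,78): 10 bp
  [78,97): 19 bp
  [97,109): 12 bp
  [109,111): 2 bp
  [111,114): 3 bp

[2,2,3,3,4,4,4,5,6,10,11,12,14,15,19]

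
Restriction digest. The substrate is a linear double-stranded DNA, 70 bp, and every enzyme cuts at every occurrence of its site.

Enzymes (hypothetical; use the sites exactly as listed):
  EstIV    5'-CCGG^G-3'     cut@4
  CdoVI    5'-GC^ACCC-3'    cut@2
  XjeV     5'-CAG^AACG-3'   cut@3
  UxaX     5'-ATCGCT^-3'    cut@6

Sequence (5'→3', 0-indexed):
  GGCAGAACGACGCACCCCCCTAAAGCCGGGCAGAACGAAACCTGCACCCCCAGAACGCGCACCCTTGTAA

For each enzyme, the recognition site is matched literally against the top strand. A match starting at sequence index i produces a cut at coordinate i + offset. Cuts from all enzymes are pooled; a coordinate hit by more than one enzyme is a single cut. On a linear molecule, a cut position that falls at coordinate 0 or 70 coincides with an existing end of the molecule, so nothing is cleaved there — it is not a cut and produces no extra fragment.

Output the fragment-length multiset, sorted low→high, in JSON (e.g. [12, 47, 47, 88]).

Site scan:
  EstIV (CCGGG, off=4): starts [25] → cuts [29]
  CdoVI (GCACCC, off=2): starts [11, 43, 58] → cuts [13, 45, 60]
  XjeV (CAGAACG, off=3): starts [2, 30, 50] → cuts [5, 33, 53]
  UxaX (ATCGCT, off=6): no sites

All cut coordinates (distinct, sorted): [5, 13, 29, 33, 45, 53, 60]

Fragments:
  [0,5): 5 bp
  [5,13): 8 bp
  [13,29): 16 bp
  [29,33): 4 bp
  [33,45): 12 bp
  [45,53): 8 bp
  [53,60): 7 bp
  [60,70): 10 bp

[4,5,7,8,8,10,12,16]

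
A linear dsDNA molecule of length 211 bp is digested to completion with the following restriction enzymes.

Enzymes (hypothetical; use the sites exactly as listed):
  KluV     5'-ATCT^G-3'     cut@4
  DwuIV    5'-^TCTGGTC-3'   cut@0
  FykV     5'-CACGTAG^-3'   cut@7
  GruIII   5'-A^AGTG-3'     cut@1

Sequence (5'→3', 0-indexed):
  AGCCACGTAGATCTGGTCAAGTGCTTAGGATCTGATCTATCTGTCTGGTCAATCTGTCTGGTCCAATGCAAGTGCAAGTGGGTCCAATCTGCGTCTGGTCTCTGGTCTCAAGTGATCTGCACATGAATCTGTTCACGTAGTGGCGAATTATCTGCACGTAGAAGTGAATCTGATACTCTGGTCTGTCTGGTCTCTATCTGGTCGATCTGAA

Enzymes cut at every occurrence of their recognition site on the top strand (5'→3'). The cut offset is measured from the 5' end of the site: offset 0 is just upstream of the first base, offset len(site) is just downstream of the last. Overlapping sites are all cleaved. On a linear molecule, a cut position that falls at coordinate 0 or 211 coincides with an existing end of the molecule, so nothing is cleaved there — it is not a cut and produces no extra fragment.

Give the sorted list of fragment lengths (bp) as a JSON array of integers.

[1,1,1,1,3,3,3,3,5,5,6,7,8,8,9,9,9,9,10,10,10,11,12,12,13,14,14,14]

Scan for sites:
  KluV ATCTG/4: at [10, 29, 38, 51, 86, 114, 126, 149, 167, 195, 204] ⇒ [14, 33, 42, 55, 90, 118, 130, 153, 171, 199, 208]
  DwuIV TCTGGTC/0: at [11, 43, 56, 93, 100, 176, 185, 196] ⇒ [11, 43, 56, 93, 100, 176, 185, 196]
  FykV CACGTAG/7: at [3, 133, 154] ⇒ [10, 140, 161]
  GruIII AAGTG/1: at [18, 69, 75, 109, 161] ⇒ [19, 70, 76, 110, 162]

All cut coordinates (distinct, sorted): [10, 11, 14, 19, 33, 42, 43, 55, 56, 70, 76, 90, 93, 100, 110, 118, 130, 140, 153, 161, 162, 171, 176, 185, 196, 199, 208]

Fragments:
  [0,10): 10 bp
  [10,11): 1 bp
  [11,14): 3 bp
  [14,19): 5 bp
  [19,33): 14 bp
  [33,42): 9 bp
  [42,43): 1 bp
  [43,55): 12 bp
  [55,56): 1 bp
  [56,70): 14 bp
  [70,76): 6 bp
  [76,90): 14 bp
  [90,93): 3 bp
  [93,100): 7 bp
  [100,110): 10 bp
  [110,118): 8 bp
  [118,130): 12 bp
  [130,140): 10 bp
  [140,153): 13 bp
  [153,161): 8 bp
  [161,162): 1 bp
  [162,171): 9 bp
  [171,176): 5 bp
  [176,185): 9 bp
  [185,196): 11 bp
  [196,199): 3 bp
  [199,208): 9 bp
  [208,211): 3 bp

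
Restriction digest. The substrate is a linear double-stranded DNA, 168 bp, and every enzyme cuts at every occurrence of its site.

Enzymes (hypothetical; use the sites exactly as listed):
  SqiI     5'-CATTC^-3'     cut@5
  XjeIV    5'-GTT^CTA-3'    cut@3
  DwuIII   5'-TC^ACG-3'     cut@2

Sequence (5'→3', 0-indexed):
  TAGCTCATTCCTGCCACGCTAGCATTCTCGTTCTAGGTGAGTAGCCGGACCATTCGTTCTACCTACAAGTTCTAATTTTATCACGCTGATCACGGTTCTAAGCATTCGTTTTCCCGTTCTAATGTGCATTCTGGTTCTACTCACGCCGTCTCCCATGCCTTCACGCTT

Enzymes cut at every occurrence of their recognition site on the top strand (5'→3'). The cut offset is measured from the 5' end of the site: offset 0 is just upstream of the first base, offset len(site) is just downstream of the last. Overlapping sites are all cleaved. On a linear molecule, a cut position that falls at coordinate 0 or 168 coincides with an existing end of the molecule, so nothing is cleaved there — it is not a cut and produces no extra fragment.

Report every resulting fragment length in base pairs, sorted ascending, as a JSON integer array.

Scan for sites:
  SqiI (CATTC, off=5): starts [5, 22, 50, 102, 126] → cuts [10, 27, 55, 107, 131]
  XjeIV (GTTCTA, off=3): starts [29, 55, 68, 94, 115, 133] → cuts [32, 58, 71, 97, 118, 136]
  DwuIII (TCACG, off=2): starts [80, 89, 140, 160] → cuts [82, 91, 142, 162]

Pooled cuts: [10, 27, 32, 55, 58, 71, 82, 91, 97, 107, 118, 131, 136, 142, 162]

Fragments:
  [0,10): 10 bp
  [10,27): 17 bp
  [27,32): 5 bp
  [32,55): 23 bp
  [55,58): 3 bp
  [58,71): 13 bp
  [71,82): 11 bp
  [82,91): 9 bp
  [91,97): 6 bp
  [97,107): 10 bp
  [107,118): 11 bp
  [118,131): 13 bp
  [131,136): 5 bp
  [136,142): 6 bp
  [142,162): 20 bp
  [162,168): 6 bp

[3,5,5,6,6,6,9,10,10,11,11,13,13,17,20,23]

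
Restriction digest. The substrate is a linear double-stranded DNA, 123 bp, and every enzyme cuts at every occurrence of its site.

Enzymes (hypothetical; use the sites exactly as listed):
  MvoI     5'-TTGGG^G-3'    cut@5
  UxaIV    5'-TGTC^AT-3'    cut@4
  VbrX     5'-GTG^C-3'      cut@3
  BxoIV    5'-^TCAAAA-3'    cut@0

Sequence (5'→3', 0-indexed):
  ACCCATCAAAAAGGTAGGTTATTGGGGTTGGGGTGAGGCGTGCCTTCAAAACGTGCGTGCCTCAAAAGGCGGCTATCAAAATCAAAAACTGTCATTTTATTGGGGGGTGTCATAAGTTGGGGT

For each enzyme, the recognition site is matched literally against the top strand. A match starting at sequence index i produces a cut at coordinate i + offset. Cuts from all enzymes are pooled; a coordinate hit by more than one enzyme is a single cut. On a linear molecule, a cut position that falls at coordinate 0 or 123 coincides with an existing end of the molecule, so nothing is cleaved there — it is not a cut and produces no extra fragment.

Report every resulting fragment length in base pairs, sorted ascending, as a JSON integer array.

[2,2,3,4,5,6,6,7,10,10,10,11,12,14,21]

Per-enzyme occurrences:
  MvoI TTGGGG/5: at [21, 27, 99, 116] ⇒ [26, 32, 104, 121]
  UxaIV TGTCAT/4: at [89, 107] ⇒ [93, 111]
  VbrX GTGC/3: at [39, 52, 56] ⇒ [42, 55, 59]
  BxoIV TCAAAA/0: at [5, 45, 61, 75, 81] ⇒ [5, 45, 61, 75, 81]

Pooled cuts: [5, 26, 32, 42, 45, 55, 59, 61, 75, 81, 93, 104, 111, 121]

Fragment lengths:
  [0,5): 5 bp
  [5,26): 21 bp
  [26,32): 6 bp
  [32,42): 10 bp
  [42,45): 3 bp
  [45,55): 10 bp
  [55,59): 4 bp
  [59,61): 2 bp
  [61,75): 14 bp
  [75,81): 6 bp
  [81,93): 12 bp
  [93,104): 11 bp
  [104,111): 7 bp
  [111,121): 10 bp
  [121,123): 2 bp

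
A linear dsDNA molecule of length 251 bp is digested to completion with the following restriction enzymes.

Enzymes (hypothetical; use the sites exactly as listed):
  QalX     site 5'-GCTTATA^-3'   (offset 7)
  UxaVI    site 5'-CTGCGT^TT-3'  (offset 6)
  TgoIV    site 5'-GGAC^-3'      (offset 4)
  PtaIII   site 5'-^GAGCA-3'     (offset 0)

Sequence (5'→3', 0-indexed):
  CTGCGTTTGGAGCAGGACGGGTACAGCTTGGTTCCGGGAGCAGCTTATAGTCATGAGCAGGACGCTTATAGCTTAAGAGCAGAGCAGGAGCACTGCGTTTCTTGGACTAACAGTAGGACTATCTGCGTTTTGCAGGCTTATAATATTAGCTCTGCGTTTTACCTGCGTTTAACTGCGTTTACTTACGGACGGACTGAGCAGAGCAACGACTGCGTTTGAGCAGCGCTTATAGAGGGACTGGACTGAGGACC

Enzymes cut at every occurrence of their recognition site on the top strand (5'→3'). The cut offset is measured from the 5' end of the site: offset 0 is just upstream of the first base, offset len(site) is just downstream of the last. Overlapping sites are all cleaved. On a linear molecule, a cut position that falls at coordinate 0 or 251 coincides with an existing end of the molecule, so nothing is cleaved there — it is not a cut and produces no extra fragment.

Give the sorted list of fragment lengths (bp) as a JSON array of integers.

Scan for sites:
  QalX (GCTTATA, off=7): starts [42, 63, 135, 224] → cuts [49, 70, 142, 231]
  UxaVI (CTGCGTTT, off=6): starts [0, 92, 122, 151, 162, 172, 209] → cuts [6, 98, 128, 157, 168, 178, 215]
  TgoIV (GGAC, off=4): starts [14, 59, 103, 115, 186, 190, 234, 239, 246] → cuts [18, 63, 107, 119, 190, 194, 238, 243, 250]
  PtaIII (GAGCA, off=0): starts [9, 37, 54, 76, 81, 87, 195, 200, 217] → cuts [9, 37, 54, 76, 81, 87, 195, 200, 217]

Pooled cuts: [6, 9, 18, 37, 49, 54, 63, 70, 76, 81, 87, 98, 107, 119, 128, 142, 157, 168, 178, 190, 194, 195, 200, 215, 217, 231, 238, 243, 250]

Fragments:
  [0,6): 6 bp
  [6,9): 3 bp
  [9,18): 9 bp
  [18,37): 19 bp
  [37,49): 12 bp
  [49,54): 5 bp
  [54,63): 9 bp
  [63,70): 7 bp
  [70,76): 6 bp
  [76,81): 5 bp
  [81,87): 6 bp
  [87,98): 11 bp
  [98,107): 9 bp
  [107,119): 12 bp
  [119,128): 9 bp
  [128,142): 14 bp
  [142,157): 15 bp
  [157,168): 11 bp
  [168,178): 10 bp
  [178,190): 12 bp
  [190,194): 4 bp
  [194,195): 1 bp
  [195,200): 5 bp
  [200,215): 15 bp
  [215,217): 2 bp
  [217,231): 14 bp
  [231,238): 7 bp
  [238,243): 5 bp
  [243,250): 7 bp
  [250,251): 1 bp

[1,1,2,3,4,5,5,5,5,6,6,6,7,7,7,9,9,9,9,10,11,11,12,12,12,14,14,15,15,19]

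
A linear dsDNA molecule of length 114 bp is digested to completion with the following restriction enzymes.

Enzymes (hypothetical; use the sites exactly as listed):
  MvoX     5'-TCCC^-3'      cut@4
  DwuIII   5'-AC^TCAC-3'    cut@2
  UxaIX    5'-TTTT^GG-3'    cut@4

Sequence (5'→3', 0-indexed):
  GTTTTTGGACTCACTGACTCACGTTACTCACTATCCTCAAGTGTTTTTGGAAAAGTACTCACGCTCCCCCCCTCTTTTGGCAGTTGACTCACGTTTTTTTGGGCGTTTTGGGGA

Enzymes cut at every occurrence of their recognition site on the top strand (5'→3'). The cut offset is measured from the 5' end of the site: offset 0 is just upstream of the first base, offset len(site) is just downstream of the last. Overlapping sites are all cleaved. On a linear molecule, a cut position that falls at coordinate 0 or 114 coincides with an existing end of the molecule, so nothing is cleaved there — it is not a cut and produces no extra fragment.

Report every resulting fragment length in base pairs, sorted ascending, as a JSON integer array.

[4,5,6,8,9,9,10,10,10,10,12,21]

Per-enzyme occurrences:
  MvoX (TCCC, off=4): starts [64] → cuts [68]
  DwuIII (ACTCAC, off=2): starts [8, 16, 25, 56, 86] → cuts [10, 18, 27, 58, 88]
  UxaIX (TTTTGG, off=4): starts [2, 44, 74, 96, 105] → cuts [6, 48, 78, 100, 109]

All cut coordinates (distinct, sorted): [6, 10, 18, 27, 48, 58, 68, 78, 88, 100, 109]

Fragment lengths:
  [0,6): 6 bp
  [6,10): 4 bp
  [10,18): 8 bp
  [18,27): 9 bp
  [27,48): 21 bp
  [48,58): 10 bp
  [58,68): 10 bp
  [68,78): 10 bp
  [78,88): 10 bp
  [88,100): 12 bp
  [100,109): 9 bp
  [109,114): 5 bp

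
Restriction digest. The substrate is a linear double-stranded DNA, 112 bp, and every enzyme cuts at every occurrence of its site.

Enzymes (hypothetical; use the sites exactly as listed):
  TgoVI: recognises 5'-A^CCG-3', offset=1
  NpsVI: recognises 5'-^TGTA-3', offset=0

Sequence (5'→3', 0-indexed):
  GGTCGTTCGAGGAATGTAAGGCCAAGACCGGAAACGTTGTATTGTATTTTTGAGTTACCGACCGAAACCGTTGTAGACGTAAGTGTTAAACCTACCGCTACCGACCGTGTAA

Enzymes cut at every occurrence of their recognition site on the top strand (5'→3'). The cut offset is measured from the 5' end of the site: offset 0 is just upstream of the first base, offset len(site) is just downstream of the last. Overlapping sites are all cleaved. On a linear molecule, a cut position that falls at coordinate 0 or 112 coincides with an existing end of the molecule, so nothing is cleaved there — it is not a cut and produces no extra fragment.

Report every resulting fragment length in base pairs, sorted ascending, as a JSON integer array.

[3,4,4,4,5,5,6,6,10,13,14,15,23]

Scan for sites:
  TgoVI (ACCG, off=1): starts [26, 56, 60, 66, 93, 99, 103] → cuts [27, 57, 61, 67, 94, 100, 104]
  NpsVI (TGTA, off=0): starts [14, 37, 42, 71, 107] → cuts [14, 37, 42, 71, 107]

All cut coordinates (distinct, sorted): [14, 27, 37, 42, 57, 61, 67, 71, 94, 100, 104, 107]

Fragments:
  [0,14): 14 bp
  [14,27): 13 bp
  [27,37): 10 bp
  [37,42): 5 bp
  [42,57): 15 bp
  [57,61): 4 bp
  [61,67): 6 bp
  [67,71): 4 bp
  [71,94): 23 bp
  [94,100): 6 bp
  [100,104): 4 bp
  [104,107): 3 bp
  [107,112): 5 bp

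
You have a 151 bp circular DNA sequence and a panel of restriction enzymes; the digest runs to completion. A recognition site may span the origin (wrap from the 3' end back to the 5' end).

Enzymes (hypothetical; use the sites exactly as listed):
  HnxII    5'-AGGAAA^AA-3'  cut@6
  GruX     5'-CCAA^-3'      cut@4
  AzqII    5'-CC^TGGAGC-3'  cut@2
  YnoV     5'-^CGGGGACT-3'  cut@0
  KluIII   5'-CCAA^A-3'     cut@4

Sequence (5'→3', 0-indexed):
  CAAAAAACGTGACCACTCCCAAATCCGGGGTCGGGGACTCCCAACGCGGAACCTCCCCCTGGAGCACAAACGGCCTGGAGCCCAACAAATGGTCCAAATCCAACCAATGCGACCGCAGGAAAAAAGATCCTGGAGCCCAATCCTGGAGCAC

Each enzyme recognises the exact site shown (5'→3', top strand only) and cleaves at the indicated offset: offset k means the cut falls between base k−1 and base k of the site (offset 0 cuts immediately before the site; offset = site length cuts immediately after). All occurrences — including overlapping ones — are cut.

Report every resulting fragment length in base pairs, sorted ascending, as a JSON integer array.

[3,4,6,8,9,10,10,11,12,13,15,15,16,19]

Site scan:
  HnxII (AGGAAAAA, off=6): starts [116] → cuts [122]
  GruX (CCAA, off=4): starts [18, 40, 81, 93, 99, 103, 136, 150] → cuts [3, 22, 44, 85, 97, 103, 107, 140]
  AzqII (CCTGGAGC, off=2): starts [57, 73, 128, 141] → cuts [59, 75, 130, 143]
  YnoV (CGGGGACT, off=0): starts [31] → cuts [31]
  KluIII (CCAAA, off=4): starts [18, 93, 150] → cuts [3, 22, 97]

All cut coordinates (distinct, sorted): [3, 22, 31, 44, 59, 75, 85, 97, 103, 107, 122, 130, 140, 143]

Fragments:
  3→22: 19 bp
  22→31: 9 bp
  31→44: 13 bp
  44→59: 15 bp
  59→75: 16 bp
  75→85: 10 bp
  85→97: 12 bp
  97→103: 6 bp
  103→107: 4 bp
  107→122: 15 bp
  122→130: 8 bp
  130→140: 10 bp
  140→143: 3 bp
  143→3 (wrap): 151-143+3 = 11 bp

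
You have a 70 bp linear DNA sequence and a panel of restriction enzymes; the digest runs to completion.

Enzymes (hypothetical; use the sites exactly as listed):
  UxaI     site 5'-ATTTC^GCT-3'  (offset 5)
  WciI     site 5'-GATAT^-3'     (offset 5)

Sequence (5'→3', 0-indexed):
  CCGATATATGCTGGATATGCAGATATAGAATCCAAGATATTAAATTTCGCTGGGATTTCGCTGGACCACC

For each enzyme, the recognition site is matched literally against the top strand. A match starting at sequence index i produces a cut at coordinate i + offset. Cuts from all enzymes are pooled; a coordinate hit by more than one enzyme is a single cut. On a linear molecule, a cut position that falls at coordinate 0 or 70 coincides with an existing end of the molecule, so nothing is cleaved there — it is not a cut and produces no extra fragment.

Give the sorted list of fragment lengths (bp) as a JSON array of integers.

[7,8,8,11,11,11,14]

Per-enzyme occurrences:
  UxaI ATTTCGCT/5: at [43, 54] ⇒ [48, 59]
  WciI GATAT/5: at [2, 13, 21, 35] ⇒ [7, 18, 26, 40]

All cut coordinates (distinct, sorted): [7, 18, 26, 40, 48, 59]

Fragments:
  [0,7): 7 bp
  [7,18): 11 bp
  [18,26): 8 bp
  [26,40): 14 bp
  [40,48): 8 bp
  [48,59): 11 bp
  [59,70): 11 bp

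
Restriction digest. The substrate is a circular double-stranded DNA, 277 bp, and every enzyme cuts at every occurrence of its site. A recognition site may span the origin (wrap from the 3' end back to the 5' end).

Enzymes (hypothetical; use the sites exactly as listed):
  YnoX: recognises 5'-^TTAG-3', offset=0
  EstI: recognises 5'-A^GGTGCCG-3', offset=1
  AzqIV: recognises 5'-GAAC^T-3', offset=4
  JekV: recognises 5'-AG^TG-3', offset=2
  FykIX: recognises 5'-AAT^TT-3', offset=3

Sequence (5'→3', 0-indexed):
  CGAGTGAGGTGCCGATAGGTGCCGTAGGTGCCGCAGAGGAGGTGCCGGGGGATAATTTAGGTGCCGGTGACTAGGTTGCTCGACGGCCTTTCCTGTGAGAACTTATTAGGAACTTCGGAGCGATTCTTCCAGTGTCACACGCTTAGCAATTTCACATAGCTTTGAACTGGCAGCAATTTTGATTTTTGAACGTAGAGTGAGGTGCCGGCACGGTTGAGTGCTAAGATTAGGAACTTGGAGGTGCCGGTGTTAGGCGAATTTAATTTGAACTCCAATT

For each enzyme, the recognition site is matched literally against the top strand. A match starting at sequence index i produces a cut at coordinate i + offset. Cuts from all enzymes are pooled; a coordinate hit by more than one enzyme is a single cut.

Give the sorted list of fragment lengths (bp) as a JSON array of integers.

Per-enzyme occurrences:
  YnoX (TTAG, off=0): starts [56, 105, 142, 226, 249] → cuts [56, 105, 142, 226, 249]
  EstI (AGGTGCCG, off=1): starts [6, 16, 25, 39, 58, 199, 238] → cuts [7, 17, 26, 40, 59, 200, 239]
  AzqIV (GAACT, off=4): starts [98, 109, 163, 230, 266] → cuts [102, 113, 167, 234, 270]
  JekV (AGTG, off=2): starts [2, 130, 195, 216] → cuts [4, 132, 197, 218]
  FykIX (AATTT, off=3): starts [53, 147, 174, 256, 261] → cuts [56, 150, 177, 259, 264]

All cut coordinates (distinct, sorted): [4, 7, 17, 26, 40, 56, 59, 102, 105, 113, 132, 142, 150, 167, 177, 197, 200, 218, 226, 234, 239, 249, 259, 264, 270]

Fragment lengths:
  4→7: 3 bp
  7→17: 10 bp
  17→26: 9 bp
  26→40: 14 bp
  40→56: 16 bp
  56→59: 3 bp
  59→102: 43 bp
  102→105: 3 bp
  105→113: 8 bp
  113→132: 19 bp
  132→142: 10 bp
  142→150: 8 bp
  150→167: 17 bp
  167→177: 10 bp
  177→197: 20 bp
  197→200: 3 bp
  200→218: 18 bp
  218→226: 8 bp
  226→234: 8 bp
  234→239: 5 bp
  239→249: 10 bp
  249→259: 10 bp
  259→264: 5 bp
  264→270: 6 bp
  270→4 (wrap): 277-270+4 = 11 bp

[3,3,3,3,5,5,6,8,8,8,8,9,10,10,10,10,10,11,14,16,17,18,19,20,43]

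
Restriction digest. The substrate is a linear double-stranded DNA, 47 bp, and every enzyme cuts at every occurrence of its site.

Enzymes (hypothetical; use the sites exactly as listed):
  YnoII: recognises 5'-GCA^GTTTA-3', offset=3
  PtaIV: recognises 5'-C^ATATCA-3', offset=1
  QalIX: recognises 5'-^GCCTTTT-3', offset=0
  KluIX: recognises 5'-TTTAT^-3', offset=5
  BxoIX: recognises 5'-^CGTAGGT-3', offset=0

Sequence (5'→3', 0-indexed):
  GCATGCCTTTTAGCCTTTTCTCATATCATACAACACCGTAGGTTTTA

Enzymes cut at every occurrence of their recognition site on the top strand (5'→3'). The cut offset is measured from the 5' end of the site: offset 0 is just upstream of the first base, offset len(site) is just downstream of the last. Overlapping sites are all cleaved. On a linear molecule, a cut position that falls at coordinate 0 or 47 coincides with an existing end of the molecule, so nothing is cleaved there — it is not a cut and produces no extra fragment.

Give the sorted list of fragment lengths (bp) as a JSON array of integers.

Site scan:
  YnoII (GCAGTTTA, off=3): no sites
  PtaIV (CATATCA, off=1): starts [21] → cuts [22]
  QalIX (GCCTTTT, off=0): starts [4, 12] → cuts [4, 12]
  KluIX (TTTAT, off=5): no sites
  BxoIX (CGTAGGT, off=0): starts [36] → cuts [36]

Pooled cuts: [4, 12, 22, 36]

Fragments:
  [0,4): 4 bp
  [4,12): 8 bp
  [12,22): 10 bp
  [22,36): 14 bp
  [36,47): 11 bp

[4,8,10,11,14]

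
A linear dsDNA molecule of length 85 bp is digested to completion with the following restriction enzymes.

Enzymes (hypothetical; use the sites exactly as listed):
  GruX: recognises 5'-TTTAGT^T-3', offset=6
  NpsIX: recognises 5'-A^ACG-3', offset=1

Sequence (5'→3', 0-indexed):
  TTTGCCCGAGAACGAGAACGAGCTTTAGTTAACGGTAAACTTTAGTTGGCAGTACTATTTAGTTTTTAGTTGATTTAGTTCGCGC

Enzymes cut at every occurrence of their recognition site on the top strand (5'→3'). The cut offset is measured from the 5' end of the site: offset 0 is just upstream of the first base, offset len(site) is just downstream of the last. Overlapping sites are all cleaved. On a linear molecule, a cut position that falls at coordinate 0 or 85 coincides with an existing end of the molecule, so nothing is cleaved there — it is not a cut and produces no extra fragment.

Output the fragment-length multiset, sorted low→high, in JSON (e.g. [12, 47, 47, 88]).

Per-enzyme occurrences:
  GruX TTTAGTT/6: at [23, 40, 57, 64, 73] ⇒ [29, 46, 63, 70, 79]
  NpsIX AACG/1: at [10, 16, 30] ⇒ [11, 17, 31]

Pooled cuts: [11, 17, 29, 31, 46, 63, 70, 79]

Fragments:
  [0,11): 11 bp
  [11,17): 6 bp
  [17,29): 12 bp
  [29,31): 2 bp
  [31,46): 15 bp
  [46,63): 17 bp
  [63,70): 7 bp
  [70,79): 9 bp
  [79,85): 6 bp

[2,6,6,7,9,11,12,15,17]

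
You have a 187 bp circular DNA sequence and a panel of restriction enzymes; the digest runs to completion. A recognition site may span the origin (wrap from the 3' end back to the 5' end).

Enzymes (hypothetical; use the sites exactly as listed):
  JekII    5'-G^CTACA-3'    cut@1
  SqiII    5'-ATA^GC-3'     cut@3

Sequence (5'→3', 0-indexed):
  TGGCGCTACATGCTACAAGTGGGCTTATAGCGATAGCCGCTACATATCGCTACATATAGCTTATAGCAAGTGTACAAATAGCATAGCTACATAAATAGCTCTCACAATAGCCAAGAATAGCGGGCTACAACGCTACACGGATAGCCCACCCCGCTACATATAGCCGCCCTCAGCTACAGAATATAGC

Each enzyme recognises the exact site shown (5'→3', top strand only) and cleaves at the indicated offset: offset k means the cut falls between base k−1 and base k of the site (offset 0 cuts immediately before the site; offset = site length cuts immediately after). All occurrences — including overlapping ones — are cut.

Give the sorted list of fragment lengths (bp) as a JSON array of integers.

[1,4,5,5,6,7,7,7,8,9,9,10,10,10,11,11,11,12,12,15,17]

Site scan:
  JekII GCTACA/1: at [4, 11, 38, 48, 85, 123, 131, 152, 172] ⇒ [5, 12, 39, 49, 86, 124, 132, 153, 173]
  SqiII ATAGC/3: at [26, 32, 55, 62, 77, 82, 94, 106, 116, 140, 159, 182] ⇒ [29, 35, 58, 65, 80, 85, 97, 109, 119, 143, 162, 185]

Pooled cuts: [5, 12, 29, 35, 39, 49, 58, 65, 80, 85, 86, 97, 109, 119, 124, 132, 143, 153, 162, 173, 185]

Fragments:
  5→12: 7 bp
  12→29: 17 bp
  29→35: 6 bp
  35→39: 4 bp
  39→49: 10 bp
  49→58: 9 bp
  58→65: 7 bp
  65→80: 15 bp
  80→85: 5 bp
  85→86: 1 bp
  86→97: 11 bp
  97→109: 12 bp
  109→119: 10 bp
  119→124: 5 bp
  124→132: 8 bp
  132→143: 11 bp
  143→153: 10 bp
  153→162: 9 bp
  162→173: 11 bp
  173→185: 12 bp
  185→5 (wrap): 187-185+5 = 7 bp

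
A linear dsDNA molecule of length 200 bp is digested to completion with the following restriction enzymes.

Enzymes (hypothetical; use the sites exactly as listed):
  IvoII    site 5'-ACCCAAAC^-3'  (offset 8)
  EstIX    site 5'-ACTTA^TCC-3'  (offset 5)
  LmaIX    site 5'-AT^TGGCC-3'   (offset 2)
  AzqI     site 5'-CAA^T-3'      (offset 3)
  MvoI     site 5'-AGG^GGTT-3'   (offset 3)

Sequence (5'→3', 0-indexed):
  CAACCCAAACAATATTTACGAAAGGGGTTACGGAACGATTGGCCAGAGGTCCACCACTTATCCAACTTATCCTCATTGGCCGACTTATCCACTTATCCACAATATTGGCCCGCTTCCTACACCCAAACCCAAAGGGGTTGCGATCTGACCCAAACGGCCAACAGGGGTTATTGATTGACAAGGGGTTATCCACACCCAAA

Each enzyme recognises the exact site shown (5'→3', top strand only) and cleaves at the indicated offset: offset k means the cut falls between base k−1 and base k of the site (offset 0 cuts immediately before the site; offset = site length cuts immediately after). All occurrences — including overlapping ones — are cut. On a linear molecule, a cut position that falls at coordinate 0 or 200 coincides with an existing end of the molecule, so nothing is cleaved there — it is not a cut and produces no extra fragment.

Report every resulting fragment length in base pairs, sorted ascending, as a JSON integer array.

[2,3,7,7,7,8,9,10,10,11,13,14,17,18,20,21,23]

Per-enzyme occurrences:
  IvoII (ACCCAAAC, off=8): starts [2, 120, 147] → cuts [10, 128, 155]
  EstIX (ACTTATCC, off=5): starts [55, 64, 82, 90] → cuts [60, 69, 87, 95]
  LmaIX (ATTGGCC, off=2): starts [37, 74, 103] → cuts [39, 76, 105]
  AzqI (CAAT, off=3): starts [9, 99] → cuts [12, 102]
  MvoI (AGGGGTT, off=3): starts [22, 132, 162, 180] → cuts [25, 135, 165, 183]

Pooled cuts: [10, 12, 25, 39, 60, 69, 76, 87, 95, 102, 105, 128, 135, 155, 165, 183]

Fragments:
  [0,10): 10 bp
  [10,12): 2 bp
  [12,25): 13 bp
  [25,39): 14 bp
  [39,60): 21 bp
  [60,69): 9 bp
  [69,76): 7 bp
  [76,87): 11 bp
  [87,95): 8 bp
  [95,102): 7 bp
  [102,105): 3 bp
  [105,128): 23 bp
  [128,135): 7 bp
  [135,155): 20 bp
  [155,165): 10 bp
  [165,183): 18 bp
  [183,200): 17 bp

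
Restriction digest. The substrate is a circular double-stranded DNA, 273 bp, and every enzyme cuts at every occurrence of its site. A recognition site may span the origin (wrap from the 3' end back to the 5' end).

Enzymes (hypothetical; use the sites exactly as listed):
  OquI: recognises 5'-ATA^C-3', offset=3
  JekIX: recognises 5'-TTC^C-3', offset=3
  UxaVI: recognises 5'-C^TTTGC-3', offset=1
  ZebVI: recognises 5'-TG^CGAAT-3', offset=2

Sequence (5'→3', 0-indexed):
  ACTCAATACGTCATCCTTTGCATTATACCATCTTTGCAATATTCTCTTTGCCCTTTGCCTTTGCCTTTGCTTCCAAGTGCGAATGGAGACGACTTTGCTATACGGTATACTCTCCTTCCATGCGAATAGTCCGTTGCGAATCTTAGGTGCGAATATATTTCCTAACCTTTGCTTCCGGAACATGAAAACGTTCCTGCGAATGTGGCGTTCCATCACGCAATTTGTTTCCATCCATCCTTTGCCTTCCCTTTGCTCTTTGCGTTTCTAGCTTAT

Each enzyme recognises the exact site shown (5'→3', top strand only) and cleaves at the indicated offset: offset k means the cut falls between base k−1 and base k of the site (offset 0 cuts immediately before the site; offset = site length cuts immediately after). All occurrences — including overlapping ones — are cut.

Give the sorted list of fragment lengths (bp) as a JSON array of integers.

[2,3,4,5,6,6,6,6,7,7,7,7,8,8,8,9,9,9,9,11,12,13,14,14,14,14,18,18,19]

Per-enzyme occurrences:
  OquI (ATAC, off=3): starts [5, 24, 99, 106, 271] → cuts [1, 8, 27, 102, 109]
  JekIX (TTCC, off=3): starts [70, 115, 158, 172, 190, 207, 225, 243] → cuts [73, 118, 161, 175, 193, 210, 228, 246]
  UxaVI (CTTTGC, off=1): starts [15, 31, 45, 52, 58, 64, 92, 166, 236, 247, 254] → cuts [16, 32, 46, 53, 59, 65, 93, 167, 237, 248, 255]
  ZebVI (TGCGAAT, off=2): starts [77, 120, 134, 147, 194] → cuts [79, 122, 136, 149, 196]

Pooled cuts: [1, 8, 16, 27, 32, 46, 53, 59, 65, 73, 79, 93, 102, 109, 118, 122, 136, 149, 161, 167, 175, 193, 196, 210, 228, 237, 246, 248, 255]

Fragments:
  1→8: 7 bp
  8→16: 8 bp
  16→27: 11 bp
  27→32: 5 bp
  32→46: 14 bp
  46→53: 7 bp
  53→59: 6 bp
  59→65: 6 bp
  65→73: 8 bp
  73→79: 6 bp
  79→93: 14 bp
  93→102: 9 bp
  102→109: 7 bp
  109→118: 9 bp
  118→122: 4 bp
  122→136: 14 bp
  136→149: 13 bp
  149→161: 12 bp
  161→167: 6 bp
  167→175: 8 bp
  175→193: 18 bp
  193→196: 3 bp
  196→210: 14 bp
  210→228: 18 bp
  228→237: 9 bp
  237→246: 9 bp
  246→248: 2 bp
  248→255: 7 bp
  255→1 (wrap): 273-255+1 = 19 bp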